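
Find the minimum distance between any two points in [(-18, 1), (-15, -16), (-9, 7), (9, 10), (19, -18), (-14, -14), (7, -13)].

Computing all pairwise distances among 7 points:

d((-18, 1), (-15, -16)) = 17.2627
d((-18, 1), (-9, 7)) = 10.8167
d((-18, 1), (9, 10)) = 28.4605
d((-18, 1), (19, -18)) = 41.5933
d((-18, 1), (-14, -14)) = 15.5242
d((-18, 1), (7, -13)) = 28.6531
d((-15, -16), (-9, 7)) = 23.7697
d((-15, -16), (9, 10)) = 35.3836
d((-15, -16), (19, -18)) = 34.0588
d((-15, -16), (-14, -14)) = 2.2361 <-- minimum
d((-15, -16), (7, -13)) = 22.2036
d((-9, 7), (9, 10)) = 18.2483
d((-9, 7), (19, -18)) = 37.5366
d((-9, 7), (-14, -14)) = 21.587
d((-9, 7), (7, -13)) = 25.6125
d((9, 10), (19, -18)) = 29.7321
d((9, 10), (-14, -14)) = 33.2415
d((9, 10), (7, -13)) = 23.0868
d((19, -18), (-14, -14)) = 33.2415
d((19, -18), (7, -13)) = 13.0
d((-14, -14), (7, -13)) = 21.0238

Closest pair: (-15, -16) and (-14, -14) with distance 2.2361

The closest pair is (-15, -16) and (-14, -14) with Euclidean distance 2.2361. For 7 points, brute-force pairwise comparison is shown above. For large n, the divide-and-conquer algorithm (sort by x, recurse on halves, check the dividing strip) achieves O(n log n).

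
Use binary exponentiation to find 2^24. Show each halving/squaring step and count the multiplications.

Computing 2^24 by squaring (build up from 2^1; each line after the first costs one multiplication):

2^1 = 2
2^2 = (2^1)^2 = 2^2 = 4
2^3 = 2 * 2^2 = 2 * 4 = 8
2^6 = (2^3)^2 = 8^2 = 64
2^12 = (2^6)^2 = 64^2 = 4096
2^24 = (2^12)^2 = 4096^2 = 16777216

Result: 16777216
Multiplications needed: 5 (5 lines after 2^1)

2^24 = 16777216. Using exponentiation by squaring, this requires 5 multiplications. The key idea: if the exponent is even, square the half-power; if odd, multiply by the base once.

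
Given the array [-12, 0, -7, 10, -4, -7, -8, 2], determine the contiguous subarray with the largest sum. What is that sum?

Using Kadane's algorithm on [-12, 0, -7, 10, -4, -7, -8, 2]:

Scanning through the array:
Position 1 (value 0): max_ending_here = 0, max_so_far = 0
Position 2 (value -7): max_ending_here = -7, max_so_far = 0
Position 3 (value 10): max_ending_here = 10, max_so_far = 10
Position 4 (value -4): max_ending_here = 6, max_so_far = 10
Position 5 (value -7): max_ending_here = -1, max_so_far = 10
Position 6 (value -8): max_ending_here = -8, max_so_far = 10
Position 7 (value 2): max_ending_here = 2, max_so_far = 10

Maximum subarray: [10]
Maximum sum: 10

The maximum subarray is [10] with sum 10. This subarray runs from index 3 to index 3.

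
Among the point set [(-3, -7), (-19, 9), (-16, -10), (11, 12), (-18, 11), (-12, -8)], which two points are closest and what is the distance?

Computing all pairwise distances among 6 points:

d((-3, -7), (-19, 9)) = 22.6274
d((-3, -7), (-16, -10)) = 13.3417
d((-3, -7), (11, 12)) = 23.6008
d((-3, -7), (-18, 11)) = 23.4307
d((-3, -7), (-12, -8)) = 9.0554
d((-19, 9), (-16, -10)) = 19.2354
d((-19, 9), (11, 12)) = 30.1496
d((-19, 9), (-18, 11)) = 2.2361 <-- minimum
d((-19, 9), (-12, -8)) = 18.3848
d((-16, -10), (11, 12)) = 34.8281
d((-16, -10), (-18, 11)) = 21.095
d((-16, -10), (-12, -8)) = 4.4721
d((11, 12), (-18, 11)) = 29.0172
d((11, 12), (-12, -8)) = 30.4795
d((-18, 11), (-12, -8)) = 19.9249

Closest pair: (-19, 9) and (-18, 11) with distance 2.2361

The closest pair is (-19, 9) and (-18, 11) with Euclidean distance 2.2361. For 6 points, brute-force pairwise comparison is shown above. For large n, the divide-and-conquer algorithm (sort by x, recurse on halves, check the dividing strip) achieves O(n log n).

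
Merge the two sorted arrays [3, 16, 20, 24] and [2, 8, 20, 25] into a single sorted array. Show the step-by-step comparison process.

Merging process:

Compare 3 vs 2: take 2 from right. Merged: [2]
Compare 3 vs 8: take 3 from left. Merged: [2, 3]
Compare 16 vs 8: take 8 from right. Merged: [2, 3, 8]
Compare 16 vs 20: take 16 from left. Merged: [2, 3, 8, 16]
Compare 20 vs 20: take 20 from left. Merged: [2, 3, 8, 16, 20]
Compare 24 vs 20: take 20 from right. Merged: [2, 3, 8, 16, 20, 20]
Compare 24 vs 25: take 24 from left. Merged: [2, 3, 8, 16, 20, 20, 24]
Append remaining from right: [25]. Merged: [2, 3, 8, 16, 20, 20, 24, 25]

Final merged array: [2, 3, 8, 16, 20, 20, 24, 25]
Total comparisons: 7

The merged array is [2, 3, 8, 16, 20, 20, 24, 25], requiring 7 comparisons. The merge step runs in O(n) time where n is the total number of elements.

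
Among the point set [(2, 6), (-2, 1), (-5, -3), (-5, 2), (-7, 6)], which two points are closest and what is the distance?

Computing all pairwise distances among 5 points:

d((2, 6), (-2, 1)) = 6.4031
d((2, 6), (-5, -3)) = 11.4018
d((2, 6), (-5, 2)) = 8.0623
d((2, 6), (-7, 6)) = 9.0
d((-2, 1), (-5, -3)) = 5.0
d((-2, 1), (-5, 2)) = 3.1623 <-- minimum
d((-2, 1), (-7, 6)) = 7.0711
d((-5, -3), (-5, 2)) = 5.0
d((-5, -3), (-7, 6)) = 9.2195
d((-5, 2), (-7, 6)) = 4.4721

Closest pair: (-2, 1) and (-5, 2) with distance 3.1623

The closest pair is (-2, 1) and (-5, 2) with Euclidean distance 3.1623. For 5 points, brute-force pairwise comparison is shown above. For large n, the divide-and-conquer algorithm (sort by x, recurse on halves, check the dividing strip) achieves O(n log n).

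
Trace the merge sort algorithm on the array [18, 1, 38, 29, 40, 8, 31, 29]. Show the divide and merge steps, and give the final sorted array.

Merge sort trace:

Split: [18, 1, 38, 29, 40, 8, 31, 29] -> [18, 1, 38, 29] and [40, 8, 31, 29]
  Split: [18, 1, 38, 29] -> [18, 1] and [38, 29]
    Split: [18, 1] -> [18] and [1]
    Merge: [18] + [1] -> [1, 18]
    Split: [38, 29] -> [38] and [29]
    Merge: [38] + [29] -> [29, 38]
  Merge: [1, 18] + [29, 38] -> [1, 18, 29, 38]
  Split: [40, 8, 31, 29] -> [40, 8] and [31, 29]
    Split: [40, 8] -> [40] and [8]
    Merge: [40] + [8] -> [8, 40]
    Split: [31, 29] -> [31] and [29]
    Merge: [31] + [29] -> [29, 31]
  Merge: [8, 40] + [29, 31] -> [8, 29, 31, 40]
Merge: [1, 18, 29, 38] + [8, 29, 31, 40] -> [1, 8, 18, 29, 29, 31, 38, 40]

Final sorted array: [1, 8, 18, 29, 29, 31, 38, 40]

The merge sort proceeds by recursively splitting the array and merging sorted halves.
After all merges, the sorted array is [1, 8, 18, 29, 29, 31, 38, 40].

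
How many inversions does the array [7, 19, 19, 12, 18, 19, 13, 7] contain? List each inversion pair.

Finding inversions in [7, 19, 19, 12, 18, 19, 13, 7]:

(1, 3): arr[1]=19 > arr[3]=12
(1, 4): arr[1]=19 > arr[4]=18
(1, 6): arr[1]=19 > arr[6]=13
(1, 7): arr[1]=19 > arr[7]=7
(2, 3): arr[2]=19 > arr[3]=12
(2, 4): arr[2]=19 > arr[4]=18
(2, 6): arr[2]=19 > arr[6]=13
(2, 7): arr[2]=19 > arr[7]=7
(3, 7): arr[3]=12 > arr[7]=7
(4, 6): arr[4]=18 > arr[6]=13
(4, 7): arr[4]=18 > arr[7]=7
(5, 6): arr[5]=19 > arr[6]=13
(5, 7): arr[5]=19 > arr[7]=7
(6, 7): arr[6]=13 > arr[7]=7

Total inversions: 14

The array has 14 inversion(s): (1,3), (1,4), (1,6), (1,7), (2,3), (2,4), (2,6), (2,7), (3,7), (4,6), (4,7), (5,6), (5,7), (6,7). Each pair (i,j) satisfies i < j and arr[i] > arr[j].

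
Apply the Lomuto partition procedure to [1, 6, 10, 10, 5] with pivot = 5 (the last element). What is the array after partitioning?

Lomuto partition with pivot = 5:

Initial array: [1, 6, 10, 10, 5]

arr[0]=1 <= 5: swap with position 0, array becomes [1, 6, 10, 10, 5]
arr[1]=6 > 5: no swap
arr[2]=10 > 5: no swap
arr[3]=10 > 5: no swap

Place pivot at position 1: [1, 5, 10, 10, 6]
Pivot position: 1

After partitioning with pivot 5, the array becomes [1, 5, 10, 10, 6]. The pivot is placed at index 1. All elements to the left of the pivot are <= 5, and all elements to the right are > 5.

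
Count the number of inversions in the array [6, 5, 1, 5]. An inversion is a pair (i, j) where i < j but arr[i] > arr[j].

Finding inversions in [6, 5, 1, 5]:

(0, 1): arr[0]=6 > arr[1]=5
(0, 2): arr[0]=6 > arr[2]=1
(0, 3): arr[0]=6 > arr[3]=5
(1, 2): arr[1]=5 > arr[2]=1

Total inversions: 4

The array has 4 inversion(s): (0,1), (0,2), (0,3), (1,2). Each pair (i,j) satisfies i < j and arr[i] > arr[j].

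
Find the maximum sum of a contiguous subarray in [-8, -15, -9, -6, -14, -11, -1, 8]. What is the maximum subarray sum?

Using Kadane's algorithm on [-8, -15, -9, -6, -14, -11, -1, 8]:

Scanning through the array:
Position 1 (value -15): max_ending_here = -15, max_so_far = -8
Position 2 (value -9): max_ending_here = -9, max_so_far = -8
Position 3 (value -6): max_ending_here = -6, max_so_far = -6
Position 4 (value -14): max_ending_here = -14, max_so_far = -6
Position 5 (value -11): max_ending_here = -11, max_so_far = -6
Position 6 (value -1): max_ending_here = -1, max_so_far = -1
Position 7 (value 8): max_ending_here = 8, max_so_far = 8

Maximum subarray: [8]
Maximum sum: 8

The maximum subarray is [8] with sum 8. This subarray runs from index 7 to index 7.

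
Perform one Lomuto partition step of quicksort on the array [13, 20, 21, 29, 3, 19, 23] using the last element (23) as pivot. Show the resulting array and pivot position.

Lomuto partition with pivot = 23:

Initial array: [13, 20, 21, 29, 3, 19, 23]

arr[0]=13 <= 23: swap with position 0, array becomes [13, 20, 21, 29, 3, 19, 23]
arr[1]=20 <= 23: swap with position 1, array becomes [13, 20, 21, 29, 3, 19, 23]
arr[2]=21 <= 23: swap with position 2, array becomes [13, 20, 21, 29, 3, 19, 23]
arr[3]=29 > 23: no swap
arr[4]=3 <= 23: swap with position 3, array becomes [13, 20, 21, 3, 29, 19, 23]
arr[5]=19 <= 23: swap with position 4, array becomes [13, 20, 21, 3, 19, 29, 23]

Place pivot at position 5: [13, 20, 21, 3, 19, 23, 29]
Pivot position: 5

After partitioning with pivot 23, the array becomes [13, 20, 21, 3, 19, 23, 29]. The pivot is placed at index 5. All elements to the left of the pivot are <= 23, and all elements to the right are > 23.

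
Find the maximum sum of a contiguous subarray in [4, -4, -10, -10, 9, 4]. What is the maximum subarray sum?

Using Kadane's algorithm on [4, -4, -10, -10, 9, 4]:

Scanning through the array:
Position 1 (value -4): max_ending_here = 0, max_so_far = 4
Position 2 (value -10): max_ending_here = -10, max_so_far = 4
Position 3 (value -10): max_ending_here = -10, max_so_far = 4
Position 4 (value 9): max_ending_here = 9, max_so_far = 9
Position 5 (value 4): max_ending_here = 13, max_so_far = 13

Maximum subarray: [9, 4]
Maximum sum: 13

The maximum subarray is [9, 4] with sum 13. This subarray runs from index 4 to index 5.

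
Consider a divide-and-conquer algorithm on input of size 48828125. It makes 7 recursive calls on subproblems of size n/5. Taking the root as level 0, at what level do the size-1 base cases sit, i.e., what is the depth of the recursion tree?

For divide and conquer with division factor 5:

Problem sizes at each level:
Level 0: 48828125
Level 1: 9765625
Level 2: 1953125
Level 3: 390625
Level 4: 78125
Level 5: 15625
Level 6: 3125
Level 7: 625
Level 8: 125
Level 9: 25
Level 10: 5
Level 11: 1

The root is level 0 and the size-1 base case is level 11 (the tree spans levels 0 through 11, i.e. 12 levels counting the root), so the depth is the number of divisions: log_5(48828125) = 11

The recursion tree depth is log_5(48828125) = 11. At each level, the problem size is divided by 5, so it takes 11 divisions to reduce to a base case of size 1. The algorithm makes 7 recursive calls at each level.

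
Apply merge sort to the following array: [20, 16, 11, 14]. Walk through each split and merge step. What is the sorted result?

Merge sort trace:

Split: [20, 16, 11, 14] -> [20, 16] and [11, 14]
  Split: [20, 16] -> [20] and [16]
  Merge: [20] + [16] -> [16, 20]
  Split: [11, 14] -> [11] and [14]
  Merge: [11] + [14] -> [11, 14]
Merge: [16, 20] + [11, 14] -> [11, 14, 16, 20]

Final sorted array: [11, 14, 16, 20]

The merge sort proceeds by recursively splitting the array and merging sorted halves.
After all merges, the sorted array is [11, 14, 16, 20].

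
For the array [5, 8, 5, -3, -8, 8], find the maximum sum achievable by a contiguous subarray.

Using Kadane's algorithm on [5, 8, 5, -3, -8, 8]:

Scanning through the array:
Position 1 (value 8): max_ending_here = 13, max_so_far = 13
Position 2 (value 5): max_ending_here = 18, max_so_far = 18
Position 3 (value -3): max_ending_here = 15, max_so_far = 18
Position 4 (value -8): max_ending_here = 7, max_so_far = 18
Position 5 (value 8): max_ending_here = 15, max_so_far = 18

Maximum subarray: [5, 8, 5]
Maximum sum: 18

The maximum subarray is [5, 8, 5] with sum 18. This subarray runs from index 0 to index 2.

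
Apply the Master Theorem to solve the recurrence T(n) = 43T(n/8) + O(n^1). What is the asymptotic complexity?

Master Theorem for T(n) = 43T(n/8) + O(n^1):

a = 43, b = 8, c = 1
log_b(a) = log_8(43) = 1.8088

Case 1: c = 1 < log_8(43) = 1.8088
T(n) = O(n^(log_8 43))

For T(n) = 43T(n/8) + O(n^1): log_8(43) = 1.8088. This is Case 1 of the Master Theorem (c < log_b(a), work dominated by leaves), giving O(n^(log_8 43)).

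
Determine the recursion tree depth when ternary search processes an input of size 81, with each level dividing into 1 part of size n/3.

For divide and conquer with division factor 3:

Problem sizes at each level:
Level 0: 81
Level 1: 27
Level 2: 9
Level 3: 3
Level 4: 1

The root is level 0 and the size-1 base case is level 4 (the tree spans levels 0 through 4, i.e. 5 levels counting the root), so the depth is the number of divisions: log_3(81) = 4

The recursion tree depth is log_3(81) = 4. At each level, the problem size is divided by 3, so it takes 4 divisions to reduce to a base case of size 1. The algorithm makes 1 recursive call at each level.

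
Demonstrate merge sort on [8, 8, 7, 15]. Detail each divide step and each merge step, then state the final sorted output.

Merge sort trace:

Split: [8, 8, 7, 15] -> [8, 8] and [7, 15]
  Split: [8, 8] -> [8] and [8]
  Merge: [8] + [8] -> [8, 8]
  Split: [7, 15] -> [7] and [15]
  Merge: [7] + [15] -> [7, 15]
Merge: [8, 8] + [7, 15] -> [7, 8, 8, 15]

Final sorted array: [7, 8, 8, 15]

The merge sort proceeds by recursively splitting the array and merging sorted halves.
After all merges, the sorted array is [7, 8, 8, 15].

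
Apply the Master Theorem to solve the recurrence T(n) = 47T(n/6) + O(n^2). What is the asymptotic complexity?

Master Theorem for T(n) = 47T(n/6) + O(n^2):

a = 47, b = 6, c = 2
log_b(a) = log_6(47) = 2.1488

Case 1: c = 2 < log_6(47) = 2.1488
T(n) = O(n^(log_6 47))

For T(n) = 47T(n/6) + O(n^2): log_6(47) = 2.1488. This is Case 1 of the Master Theorem (c < log_b(a), work dominated by leaves), giving O(n^(log_6 47)).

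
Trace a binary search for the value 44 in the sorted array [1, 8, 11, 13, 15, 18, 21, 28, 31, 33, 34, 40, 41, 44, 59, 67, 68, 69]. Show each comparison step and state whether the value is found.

Binary search for 44 in [1, 8, 11, 13, 15, 18, 21, 28, 31, 33, 34, 40, 41, 44, 59, 67, 68, 69]:

lo=0, hi=17, mid=8, arr[mid]=31 -> 31 < 44, search right half
lo=9, hi=17, mid=13, arr[mid]=44 -> Found target at index 13!

Binary search finds 44 at index 13 after 2 comparisons. The search repeatedly halves the search space by comparing with the middle element.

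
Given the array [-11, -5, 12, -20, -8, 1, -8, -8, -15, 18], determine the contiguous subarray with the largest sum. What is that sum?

Using Kadane's algorithm on [-11, -5, 12, -20, -8, 1, -8, -8, -15, 18]:

Scanning through the array:
Position 1 (value -5): max_ending_here = -5, max_so_far = -5
Position 2 (value 12): max_ending_here = 12, max_so_far = 12
Position 3 (value -20): max_ending_here = -8, max_so_far = 12
Position 4 (value -8): max_ending_here = -8, max_so_far = 12
Position 5 (value 1): max_ending_here = 1, max_so_far = 12
Position 6 (value -8): max_ending_here = -7, max_so_far = 12
Position 7 (value -8): max_ending_here = -8, max_so_far = 12
Position 8 (value -15): max_ending_here = -15, max_so_far = 12
Position 9 (value 18): max_ending_here = 18, max_so_far = 18

Maximum subarray: [18]
Maximum sum: 18

The maximum subarray is [18] with sum 18. This subarray runs from index 9 to index 9.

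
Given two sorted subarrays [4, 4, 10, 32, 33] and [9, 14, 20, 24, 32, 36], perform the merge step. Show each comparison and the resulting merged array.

Merging process:

Compare 4 vs 9: take 4 from left. Merged: [4]
Compare 4 vs 9: take 4 from left. Merged: [4, 4]
Compare 10 vs 9: take 9 from right. Merged: [4, 4, 9]
Compare 10 vs 14: take 10 from left. Merged: [4, 4, 9, 10]
Compare 32 vs 14: take 14 from right. Merged: [4, 4, 9, 10, 14]
Compare 32 vs 20: take 20 from right. Merged: [4, 4, 9, 10, 14, 20]
Compare 32 vs 24: take 24 from right. Merged: [4, 4, 9, 10, 14, 20, 24]
Compare 32 vs 32: take 32 from left. Merged: [4, 4, 9, 10, 14, 20, 24, 32]
Compare 33 vs 32: take 32 from right. Merged: [4, 4, 9, 10, 14, 20, 24, 32, 32]
Compare 33 vs 36: take 33 from left. Merged: [4, 4, 9, 10, 14, 20, 24, 32, 32, 33]
Append remaining from right: [36]. Merged: [4, 4, 9, 10, 14, 20, 24, 32, 32, 33, 36]

Final merged array: [4, 4, 9, 10, 14, 20, 24, 32, 32, 33, 36]
Total comparisons: 10

The merged array is [4, 4, 9, 10, 14, 20, 24, 32, 32, 33, 36], requiring 10 comparisons. The merge step runs in O(n) time where n is the total number of elements.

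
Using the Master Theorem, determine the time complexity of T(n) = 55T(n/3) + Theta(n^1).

Master Theorem for T(n) = 55T(n/3) + O(n^1):

a = 55, b = 3, c = 1
log_b(a) = log_3(55) = 3.6476

Case 1: c = 1 < log_3(55) = 3.6476
T(n) = O(n^(log_3 55))

For T(n) = 55T(n/3) + O(n^1): log_3(55) = 3.6476. This is Case 1 of the Master Theorem (c < log_b(a), work dominated by leaves), giving O(n^(log_3 55)).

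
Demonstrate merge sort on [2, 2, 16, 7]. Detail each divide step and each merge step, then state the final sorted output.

Merge sort trace:

Split: [2, 2, 16, 7] -> [2, 2] and [16, 7]
  Split: [2, 2] -> [2] and [2]
  Merge: [2] + [2] -> [2, 2]
  Split: [16, 7] -> [16] and [7]
  Merge: [16] + [7] -> [7, 16]
Merge: [2, 2] + [7, 16] -> [2, 2, 7, 16]

Final sorted array: [2, 2, 7, 16]

The merge sort proceeds by recursively splitting the array and merging sorted halves.
After all merges, the sorted array is [2, 2, 7, 16].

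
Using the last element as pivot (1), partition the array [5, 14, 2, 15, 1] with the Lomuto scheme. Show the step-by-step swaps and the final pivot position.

Lomuto partition with pivot = 1:

Initial array: [5, 14, 2, 15, 1]

arr[0]=5 > 1: no swap
arr[1]=14 > 1: no swap
arr[2]=2 > 1: no swap
arr[3]=15 > 1: no swap

Place pivot at position 0: [1, 14, 2, 15, 5]
Pivot position: 0

After partitioning with pivot 1, the array becomes [1, 14, 2, 15, 5]. The pivot is placed at index 0. All elements to the left of the pivot are <= 1, and all elements to the right are > 1.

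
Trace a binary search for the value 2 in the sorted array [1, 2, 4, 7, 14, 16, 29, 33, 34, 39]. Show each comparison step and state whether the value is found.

Binary search for 2 in [1, 2, 4, 7, 14, 16, 29, 33, 34, 39]:

lo=0, hi=9, mid=4, arr[mid]=14 -> 14 > 2, search left half
lo=0, hi=3, mid=1, arr[mid]=2 -> Found target at index 1!

Binary search finds 2 at index 1 after 2 comparisons. The search repeatedly halves the search space by comparing with the middle element.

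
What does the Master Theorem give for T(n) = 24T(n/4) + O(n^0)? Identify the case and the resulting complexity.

Master Theorem for T(n) = 24T(n/4) + O(n^0):

a = 24, b = 4, c = 0
log_b(a) = log_4(24) = 2.2925

Case 1: c = 0 < log_4(24) = 2.2925
T(n) = O(n^(log_4 24))

For T(n) = 24T(n/4) + O(n^0): log_4(24) = 2.2925. This is Case 1 of the Master Theorem (c < log_b(a), work dominated by leaves), giving O(n^(log_4 24)).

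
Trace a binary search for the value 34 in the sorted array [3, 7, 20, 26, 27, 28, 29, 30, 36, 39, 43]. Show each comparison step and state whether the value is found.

Binary search for 34 in [3, 7, 20, 26, 27, 28, 29, 30, 36, 39, 43]:

lo=0, hi=10, mid=5, arr[mid]=28 -> 28 < 34, search right half
lo=6, hi=10, mid=8, arr[mid]=36 -> 36 > 34, search left half
lo=6, hi=7, mid=6, arr[mid]=29 -> 29 < 34, search right half
lo=7, hi=7, mid=7, arr[mid]=30 -> 30 < 34, search right half
lo=8 > hi=7, target 34 not found

Binary search determines that 34 is not in the array after 4 comparisons. The search space was exhausted without finding the target.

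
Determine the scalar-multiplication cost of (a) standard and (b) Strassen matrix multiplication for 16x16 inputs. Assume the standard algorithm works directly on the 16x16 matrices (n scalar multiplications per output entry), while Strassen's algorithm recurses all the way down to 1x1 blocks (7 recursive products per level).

Matrix multiplication for 16x16 matrices:

Standard algorithm: 16^3 = 4096 multiplications
Strassen's algorithm: 7^(log2(16)) = 7^4 = 2401 multiplications
Savings: 4096 - 2401 = 1695 multiplications

Standard: 4096 multiplications (16^3). Strassen: 2401 multiplications (7^4). Strassen reduces 8 recursive multiplications to 7 at each level.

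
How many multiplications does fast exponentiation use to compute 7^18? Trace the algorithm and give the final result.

Computing 7^18 by squaring (build up from 7^1; each line after the first costs one multiplication):

7^1 = 7
7^2 = (7^1)^2 = 7^2 = 49
7^4 = (7^2)^2 = 49^2 = 2401
7^8 = (7^4)^2 = 2401^2 = 5764801
7^9 = 7 * 7^8 = 7 * 5764801 = 40353607
7^18 = (7^9)^2 = 40353607^2 = 1628413597910449

Result: 1628413597910449
Multiplications needed: 5 (5 lines after 7^1)

7^18 = 1628413597910449. Using exponentiation by squaring, this requires 5 multiplications. The key idea: if the exponent is even, square the half-power; if odd, multiply by the base once.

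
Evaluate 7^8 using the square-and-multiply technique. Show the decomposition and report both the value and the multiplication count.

Computing 7^8 by squaring (build up from 7^1; each line after the first costs one multiplication):

7^1 = 7
7^2 = (7^1)^2 = 7^2 = 49
7^4 = (7^2)^2 = 49^2 = 2401
7^8 = (7^4)^2 = 2401^2 = 5764801

Result: 5764801
Multiplications needed: 3 (3 lines after 7^1)

7^8 = 5764801. Using exponentiation by squaring, this requires 3 multiplications. The key idea: if the exponent is even, square the half-power; if odd, multiply by the base once.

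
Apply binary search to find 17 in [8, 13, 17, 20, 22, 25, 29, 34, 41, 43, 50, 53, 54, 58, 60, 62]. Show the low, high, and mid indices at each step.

Binary search for 17 in [8, 13, 17, 20, 22, 25, 29, 34, 41, 43, 50, 53, 54, 58, 60, 62]:

lo=0, hi=15, mid=7, arr[mid]=34 -> 34 > 17, search left half
lo=0, hi=6, mid=3, arr[mid]=20 -> 20 > 17, search left half
lo=0, hi=2, mid=1, arr[mid]=13 -> 13 < 17, search right half
lo=2, hi=2, mid=2, arr[mid]=17 -> Found target at index 2!

Binary search finds 17 at index 2 after 4 comparisons. The search repeatedly halves the search space by comparing with the middle element.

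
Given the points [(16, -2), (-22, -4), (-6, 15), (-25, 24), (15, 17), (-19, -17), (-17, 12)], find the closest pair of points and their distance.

Computing all pairwise distances among 7 points:

d((16, -2), (-22, -4)) = 38.0526
d((16, -2), (-6, 15)) = 27.8029
d((16, -2), (-25, 24)) = 48.5489
d((16, -2), (15, 17)) = 19.0263
d((16, -2), (-19, -17)) = 38.0789
d((16, -2), (-17, 12)) = 35.8469
d((-22, -4), (-6, 15)) = 24.8395
d((-22, -4), (-25, 24)) = 28.1603
d((-22, -4), (15, 17)) = 42.5441
d((-22, -4), (-19, -17)) = 13.3417
d((-22, -4), (-17, 12)) = 16.7631
d((-6, 15), (-25, 24)) = 21.0238
d((-6, 15), (15, 17)) = 21.095
d((-6, 15), (-19, -17)) = 34.5398
d((-6, 15), (-17, 12)) = 11.4018 <-- minimum
d((-25, 24), (15, 17)) = 40.6079
d((-25, 24), (-19, -17)) = 41.4367
d((-25, 24), (-17, 12)) = 14.4222
d((15, 17), (-19, -17)) = 48.0833
d((15, 17), (-17, 12)) = 32.3883
d((-19, -17), (-17, 12)) = 29.0689

Closest pair: (-6, 15) and (-17, 12) with distance 11.4018

The closest pair is (-6, 15) and (-17, 12) with Euclidean distance 11.4018. For 7 points, brute-force pairwise comparison is shown above. For large n, the divide-and-conquer algorithm (sort by x, recurse on halves, check the dividing strip) achieves O(n log n).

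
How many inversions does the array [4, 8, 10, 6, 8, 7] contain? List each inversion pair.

Finding inversions in [4, 8, 10, 6, 8, 7]:

(1, 3): arr[1]=8 > arr[3]=6
(1, 5): arr[1]=8 > arr[5]=7
(2, 3): arr[2]=10 > arr[3]=6
(2, 4): arr[2]=10 > arr[4]=8
(2, 5): arr[2]=10 > arr[5]=7
(4, 5): arr[4]=8 > arr[5]=7

Total inversions: 6

The array has 6 inversion(s): (1,3), (1,5), (2,3), (2,4), (2,5), (4,5). Each pair (i,j) satisfies i < j and arr[i] > arr[j].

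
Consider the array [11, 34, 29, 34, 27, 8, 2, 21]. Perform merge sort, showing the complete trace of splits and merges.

Merge sort trace:

Split: [11, 34, 29, 34, 27, 8, 2, 21] -> [11, 34, 29, 34] and [27, 8, 2, 21]
  Split: [11, 34, 29, 34] -> [11, 34] and [29, 34]
    Split: [11, 34] -> [11] and [34]
    Merge: [11] + [34] -> [11, 34]
    Split: [29, 34] -> [29] and [34]
    Merge: [29] + [34] -> [29, 34]
  Merge: [11, 34] + [29, 34] -> [11, 29, 34, 34]
  Split: [27, 8, 2, 21] -> [27, 8] and [2, 21]
    Split: [27, 8] -> [27] and [8]
    Merge: [27] + [8] -> [8, 27]
    Split: [2, 21] -> [2] and [21]
    Merge: [2] + [21] -> [2, 21]
  Merge: [8, 27] + [2, 21] -> [2, 8, 21, 27]
Merge: [11, 29, 34, 34] + [2, 8, 21, 27] -> [2, 8, 11, 21, 27, 29, 34, 34]

Final sorted array: [2, 8, 11, 21, 27, 29, 34, 34]

The merge sort proceeds by recursively splitting the array and merging sorted halves.
After all merges, the sorted array is [2, 8, 11, 21, 27, 29, 34, 34].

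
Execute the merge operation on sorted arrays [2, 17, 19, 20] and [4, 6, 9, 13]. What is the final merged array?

Merging process:

Compare 2 vs 4: take 2 from left. Merged: [2]
Compare 17 vs 4: take 4 from right. Merged: [2, 4]
Compare 17 vs 6: take 6 from right. Merged: [2, 4, 6]
Compare 17 vs 9: take 9 from right. Merged: [2, 4, 6, 9]
Compare 17 vs 13: take 13 from right. Merged: [2, 4, 6, 9, 13]
Append remaining from left: [17, 19, 20]. Merged: [2, 4, 6, 9, 13, 17, 19, 20]

Final merged array: [2, 4, 6, 9, 13, 17, 19, 20]
Total comparisons: 5

The merged array is [2, 4, 6, 9, 13, 17, 19, 20], requiring 5 comparisons. The merge step runs in O(n) time where n is the total number of elements.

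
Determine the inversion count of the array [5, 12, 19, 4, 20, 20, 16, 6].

Finding inversions in [5, 12, 19, 4, 20, 20, 16, 6]:

(0, 3): arr[0]=5 > arr[3]=4
(1, 3): arr[1]=12 > arr[3]=4
(1, 7): arr[1]=12 > arr[7]=6
(2, 3): arr[2]=19 > arr[3]=4
(2, 6): arr[2]=19 > arr[6]=16
(2, 7): arr[2]=19 > arr[7]=6
(4, 6): arr[4]=20 > arr[6]=16
(4, 7): arr[4]=20 > arr[7]=6
(5, 6): arr[5]=20 > arr[6]=16
(5, 7): arr[5]=20 > arr[7]=6
(6, 7): arr[6]=16 > arr[7]=6

Total inversions: 11

The array has 11 inversion(s): (0,3), (1,3), (1,7), (2,3), (2,6), (2,7), (4,6), (4,7), (5,6), (5,7), (6,7). Each pair (i,j) satisfies i < j and arr[i] > arr[j].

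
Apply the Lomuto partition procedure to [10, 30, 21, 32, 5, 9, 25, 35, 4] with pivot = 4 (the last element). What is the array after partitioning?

Lomuto partition with pivot = 4:

Initial array: [10, 30, 21, 32, 5, 9, 25, 35, 4]

arr[0]=10 > 4: no swap
arr[1]=30 > 4: no swap
arr[2]=21 > 4: no swap
arr[3]=32 > 4: no swap
arr[4]=5 > 4: no swap
arr[5]=9 > 4: no swap
arr[6]=25 > 4: no swap
arr[7]=35 > 4: no swap

Place pivot at position 0: [4, 30, 21, 32, 5, 9, 25, 35, 10]
Pivot position: 0

After partitioning with pivot 4, the array becomes [4, 30, 21, 32, 5, 9, 25, 35, 10]. The pivot is placed at index 0. All elements to the left of the pivot are <= 4, and all elements to the right are > 4.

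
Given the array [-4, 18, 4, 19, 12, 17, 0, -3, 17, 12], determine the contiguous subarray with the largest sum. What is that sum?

Using Kadane's algorithm on [-4, 18, 4, 19, 12, 17, 0, -3, 17, 12]:

Scanning through the array:
Position 1 (value 18): max_ending_here = 18, max_so_far = 18
Position 2 (value 4): max_ending_here = 22, max_so_far = 22
Position 3 (value 19): max_ending_here = 41, max_so_far = 41
Position 4 (value 12): max_ending_here = 53, max_so_far = 53
Position 5 (value 17): max_ending_here = 70, max_so_far = 70
Position 6 (value 0): max_ending_here = 70, max_so_far = 70
Position 7 (value -3): max_ending_here = 67, max_so_far = 70
Position 8 (value 17): max_ending_here = 84, max_so_far = 84
Position 9 (value 12): max_ending_here = 96, max_so_far = 96

Maximum subarray: [18, 4, 19, 12, 17, 0, -3, 17, 12]
Maximum sum: 96

The maximum subarray is [18, 4, 19, 12, 17, 0, -3, 17, 12] with sum 96. This subarray runs from index 1 to index 9.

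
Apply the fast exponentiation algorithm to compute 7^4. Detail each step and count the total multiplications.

Computing 7^4 by squaring (build up from 7^1; each line after the first costs one multiplication):

7^1 = 7
7^2 = (7^1)^2 = 7^2 = 49
7^4 = (7^2)^2 = 49^2 = 2401

Result: 2401
Multiplications needed: 2 (2 lines after 7^1)

7^4 = 2401. Using exponentiation by squaring, this requires 2 multiplications. The key idea: if the exponent is even, square the half-power; if odd, multiply by the base once.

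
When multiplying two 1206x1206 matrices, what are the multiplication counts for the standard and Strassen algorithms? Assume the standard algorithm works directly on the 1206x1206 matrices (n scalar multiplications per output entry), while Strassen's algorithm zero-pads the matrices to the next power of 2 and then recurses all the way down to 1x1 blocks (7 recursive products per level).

Matrix multiplication for 1206x1206 matrices:

Strassen's algorithm requires power-of-2 dimensions. Pad 1206x1206 to 2048x2048 (next power of 2).

Standard algorithm: 1206^3 = 1754049816 multiplications
Strassen's algorithm: 7^(log2(2048)) = 7^11 = 1977326743 multiplications
Difference: 1754049816 - 1977326743 = -223276927 (Strassen uses MORE here due to padding overhead — for small or just-over-power-of-2 n, padding can outweigh the per-level savings)

Standard: 1754049816 multiplications (1206^3). Strassen: 1977326743 multiplications (7^11, after padding to 2048x2048). Strassen reduces 8 recursive multiplications to 7 at each level.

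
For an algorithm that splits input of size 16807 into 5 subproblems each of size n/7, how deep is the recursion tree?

For divide and conquer with division factor 7:

Problem sizes at each level:
Level 0: 16807
Level 1: 2401
Level 2: 343
Level 3: 49
Level 4: 7
Level 5: 1

The root is level 0 and the size-1 base case is level 5 (the tree spans levels 0 through 5, i.e. 6 levels counting the root), so the depth is the number of divisions: log_7(16807) = 5

The recursion tree depth is log_7(16807) = 5. At each level, the problem size is divided by 7, so it takes 5 divisions to reduce to a base case of size 1. The algorithm makes 5 recursive calls at each level.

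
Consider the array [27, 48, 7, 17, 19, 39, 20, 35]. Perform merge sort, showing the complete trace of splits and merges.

Merge sort trace:

Split: [27, 48, 7, 17, 19, 39, 20, 35] -> [27, 48, 7, 17] and [19, 39, 20, 35]
  Split: [27, 48, 7, 17] -> [27, 48] and [7, 17]
    Split: [27, 48] -> [27] and [48]
    Merge: [27] + [48] -> [27, 48]
    Split: [7, 17] -> [7] and [17]
    Merge: [7] + [17] -> [7, 17]
  Merge: [27, 48] + [7, 17] -> [7, 17, 27, 48]
  Split: [19, 39, 20, 35] -> [19, 39] and [20, 35]
    Split: [19, 39] -> [19] and [39]
    Merge: [19] + [39] -> [19, 39]
    Split: [20, 35] -> [20] and [35]
    Merge: [20] + [35] -> [20, 35]
  Merge: [19, 39] + [20, 35] -> [19, 20, 35, 39]
Merge: [7, 17, 27, 48] + [19, 20, 35, 39] -> [7, 17, 19, 20, 27, 35, 39, 48]

Final sorted array: [7, 17, 19, 20, 27, 35, 39, 48]

The merge sort proceeds by recursively splitting the array and merging sorted halves.
After all merges, the sorted array is [7, 17, 19, 20, 27, 35, 39, 48].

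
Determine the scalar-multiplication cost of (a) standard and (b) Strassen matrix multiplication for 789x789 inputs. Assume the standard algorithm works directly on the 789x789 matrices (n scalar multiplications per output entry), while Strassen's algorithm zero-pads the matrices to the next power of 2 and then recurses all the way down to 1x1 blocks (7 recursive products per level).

Matrix multiplication for 789x789 matrices:

Strassen's algorithm requires power-of-2 dimensions. Pad 789x789 to 1024x1024 (next power of 2).

Standard algorithm: 789^3 = 491169069 multiplications
Strassen's algorithm: 7^(log2(1024)) = 7^10 = 282475249 multiplications
Savings: 491169069 - 282475249 = 208693820 multiplications

Standard: 491169069 multiplications (789^3). Strassen: 282475249 multiplications (7^10, after padding to 1024x1024). Strassen reduces 8 recursive multiplications to 7 at each level.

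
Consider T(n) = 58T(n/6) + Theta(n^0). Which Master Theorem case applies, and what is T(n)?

Master Theorem for T(n) = 58T(n/6) + O(n^0):

a = 58, b = 6, c = 0
log_b(a) = log_6(58) = 2.2662

Case 1: c = 0 < log_6(58) = 2.2662
T(n) = O(n^(log_6 58))

For T(n) = 58T(n/6) + O(n^0): log_6(58) = 2.2662. This is Case 1 of the Master Theorem (c < log_b(a), work dominated by leaves), giving O(n^(log_6 58)).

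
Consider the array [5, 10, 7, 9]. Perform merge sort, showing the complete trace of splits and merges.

Merge sort trace:

Split: [5, 10, 7, 9] -> [5, 10] and [7, 9]
  Split: [5, 10] -> [5] and [10]
  Merge: [5] + [10] -> [5, 10]
  Split: [7, 9] -> [7] and [9]
  Merge: [7] + [9] -> [7, 9]
Merge: [5, 10] + [7, 9] -> [5, 7, 9, 10]

Final sorted array: [5, 7, 9, 10]

The merge sort proceeds by recursively splitting the array and merging sorted halves.
After all merges, the sorted array is [5, 7, 9, 10].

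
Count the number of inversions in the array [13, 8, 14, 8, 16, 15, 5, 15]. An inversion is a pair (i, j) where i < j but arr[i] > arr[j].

Finding inversions in [13, 8, 14, 8, 16, 15, 5, 15]:

(0, 1): arr[0]=13 > arr[1]=8
(0, 3): arr[0]=13 > arr[3]=8
(0, 6): arr[0]=13 > arr[6]=5
(1, 6): arr[1]=8 > arr[6]=5
(2, 3): arr[2]=14 > arr[3]=8
(2, 6): arr[2]=14 > arr[6]=5
(3, 6): arr[3]=8 > arr[6]=5
(4, 5): arr[4]=16 > arr[5]=15
(4, 6): arr[4]=16 > arr[6]=5
(4, 7): arr[4]=16 > arr[7]=15
(5, 6): arr[5]=15 > arr[6]=5

Total inversions: 11

The array has 11 inversion(s): (0,1), (0,3), (0,6), (1,6), (2,3), (2,6), (3,6), (4,5), (4,6), (4,7), (5,6). Each pair (i,j) satisfies i < j and arr[i] > arr[j].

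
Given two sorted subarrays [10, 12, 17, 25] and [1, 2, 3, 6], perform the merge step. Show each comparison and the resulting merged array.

Merging process:

Compare 10 vs 1: take 1 from right. Merged: [1]
Compare 10 vs 2: take 2 from right. Merged: [1, 2]
Compare 10 vs 3: take 3 from right. Merged: [1, 2, 3]
Compare 10 vs 6: take 6 from right. Merged: [1, 2, 3, 6]
Append remaining from left: [10, 12, 17, 25]. Merged: [1, 2, 3, 6, 10, 12, 17, 25]

Final merged array: [1, 2, 3, 6, 10, 12, 17, 25]
Total comparisons: 4

The merged array is [1, 2, 3, 6, 10, 12, 17, 25], requiring 4 comparisons. The merge step runs in O(n) time where n is the total number of elements.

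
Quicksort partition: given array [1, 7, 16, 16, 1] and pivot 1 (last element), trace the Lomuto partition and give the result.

Lomuto partition with pivot = 1:

Initial array: [1, 7, 16, 16, 1]

arr[0]=1 <= 1: swap with position 0, array becomes [1, 7, 16, 16, 1]
arr[1]=7 > 1: no swap
arr[2]=16 > 1: no swap
arr[3]=16 > 1: no swap

Place pivot at position 1: [1, 1, 16, 16, 7]
Pivot position: 1

After partitioning with pivot 1, the array becomes [1, 1, 16, 16, 7]. The pivot is placed at index 1. All elements to the left of the pivot are <= 1, and all elements to the right are > 1.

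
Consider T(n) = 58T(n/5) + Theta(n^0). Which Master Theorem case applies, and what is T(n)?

Master Theorem for T(n) = 58T(n/5) + O(n^0):

a = 58, b = 5, c = 0
log_b(a) = log_5(58) = 2.5229

Case 1: c = 0 < log_5(58) = 2.5229
T(n) = O(n^(log_5 58))

For T(n) = 58T(n/5) + O(n^0): log_5(58) = 2.5229. This is Case 1 of the Master Theorem (c < log_b(a), work dominated by leaves), giving O(n^(log_5 58)).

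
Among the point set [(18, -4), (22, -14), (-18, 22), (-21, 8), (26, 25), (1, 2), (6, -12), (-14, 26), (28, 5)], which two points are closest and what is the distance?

Computing all pairwise distances among 9 points:

d((18, -4), (22, -14)) = 10.7703
d((18, -4), (-18, 22)) = 44.4072
d((18, -4), (-21, 8)) = 40.8044
d((18, -4), (26, 25)) = 30.0832
d((18, -4), (1, 2)) = 18.0278
d((18, -4), (6, -12)) = 14.4222
d((18, -4), (-14, 26)) = 43.8634
d((18, -4), (28, 5)) = 13.4536
d((22, -14), (-18, 22)) = 53.8145
d((22, -14), (-21, 8)) = 48.3011
d((22, -14), (26, 25)) = 39.2046
d((22, -14), (1, 2)) = 26.4008
d((22, -14), (6, -12)) = 16.1245
d((22, -14), (-14, 26)) = 53.8145
d((22, -14), (28, 5)) = 19.9249
d((-18, 22), (-21, 8)) = 14.3178
d((-18, 22), (26, 25)) = 44.1022
d((-18, 22), (1, 2)) = 27.5862
d((-18, 22), (6, -12)) = 41.6173
d((-18, 22), (-14, 26)) = 5.6569 <-- minimum
d((-18, 22), (28, 5)) = 49.0408
d((-21, 8), (26, 25)) = 49.98
d((-21, 8), (1, 2)) = 22.8035
d((-21, 8), (6, -12)) = 33.6006
d((-21, 8), (-14, 26)) = 19.3132
d((-21, 8), (28, 5)) = 49.0918
d((26, 25), (1, 2)) = 33.9706
d((26, 25), (6, -12)) = 42.0595
d((26, 25), (-14, 26)) = 40.0125
d((26, 25), (28, 5)) = 20.0998
d((1, 2), (6, -12)) = 14.8661
d((1, 2), (-14, 26)) = 28.3019
d((1, 2), (28, 5)) = 27.1662
d((6, -12), (-14, 26)) = 42.9418
d((6, -12), (28, 5)) = 27.8029
d((-14, 26), (28, 5)) = 46.9574

Closest pair: (-18, 22) and (-14, 26) with distance 5.6569

The closest pair is (-18, 22) and (-14, 26) with Euclidean distance 5.6569. For 9 points, brute-force pairwise comparison is shown above. For large n, the divide-and-conquer algorithm (sort by x, recurse on halves, check the dividing strip) achieves O(n log n).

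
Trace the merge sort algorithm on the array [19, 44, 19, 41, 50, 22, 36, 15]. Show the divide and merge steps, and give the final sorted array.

Merge sort trace:

Split: [19, 44, 19, 41, 50, 22, 36, 15] -> [19, 44, 19, 41] and [50, 22, 36, 15]
  Split: [19, 44, 19, 41] -> [19, 44] and [19, 41]
    Split: [19, 44] -> [19] and [44]
    Merge: [19] + [44] -> [19, 44]
    Split: [19, 41] -> [19] and [41]
    Merge: [19] + [41] -> [19, 41]
  Merge: [19, 44] + [19, 41] -> [19, 19, 41, 44]
  Split: [50, 22, 36, 15] -> [50, 22] and [36, 15]
    Split: [50, 22] -> [50] and [22]
    Merge: [50] + [22] -> [22, 50]
    Split: [36, 15] -> [36] and [15]
    Merge: [36] + [15] -> [15, 36]
  Merge: [22, 50] + [15, 36] -> [15, 22, 36, 50]
Merge: [19, 19, 41, 44] + [15, 22, 36, 50] -> [15, 19, 19, 22, 36, 41, 44, 50]

Final sorted array: [15, 19, 19, 22, 36, 41, 44, 50]

The merge sort proceeds by recursively splitting the array and merging sorted halves.
After all merges, the sorted array is [15, 19, 19, 22, 36, 41, 44, 50].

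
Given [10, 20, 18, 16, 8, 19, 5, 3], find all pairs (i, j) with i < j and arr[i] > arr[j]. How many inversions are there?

Finding inversions in [10, 20, 18, 16, 8, 19, 5, 3]:

(0, 4): arr[0]=10 > arr[4]=8
(0, 6): arr[0]=10 > arr[6]=5
(0, 7): arr[0]=10 > arr[7]=3
(1, 2): arr[1]=20 > arr[2]=18
(1, 3): arr[1]=20 > arr[3]=16
(1, 4): arr[1]=20 > arr[4]=8
(1, 5): arr[1]=20 > arr[5]=19
(1, 6): arr[1]=20 > arr[6]=5
(1, 7): arr[1]=20 > arr[7]=3
(2, 3): arr[2]=18 > arr[3]=16
(2, 4): arr[2]=18 > arr[4]=8
(2, 6): arr[2]=18 > arr[6]=5
(2, 7): arr[2]=18 > arr[7]=3
(3, 4): arr[3]=16 > arr[4]=8
(3, 6): arr[3]=16 > arr[6]=5
(3, 7): arr[3]=16 > arr[7]=3
(4, 6): arr[4]=8 > arr[6]=5
(4, 7): arr[4]=8 > arr[7]=3
(5, 6): arr[5]=19 > arr[6]=5
(5, 7): arr[5]=19 > arr[7]=3
(6, 7): arr[6]=5 > arr[7]=3

Total inversions: 21

The array has 21 inversion(s): (0,4), (0,6), (0,7), (1,2), (1,3), (1,4), (1,5), (1,6), (1,7), (2,3), (2,4), (2,6), (2,7), (3,4), (3,6), (3,7), (4,6), (4,7), (5,6), (5,7), (6,7). Each pair (i,j) satisfies i < j and arr[i] > arr[j].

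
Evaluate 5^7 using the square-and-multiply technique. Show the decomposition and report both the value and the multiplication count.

Computing 5^7 by squaring (build up from 5^1; each line after the first costs one multiplication):

5^1 = 5
5^2 = (5^1)^2 = 5^2 = 25
5^3 = 5 * 5^2 = 5 * 25 = 125
5^6 = (5^3)^2 = 125^2 = 15625
5^7 = 5 * 5^6 = 5 * 15625 = 78125

Result: 78125
Multiplications needed: 4 (4 lines after 5^1)

5^7 = 78125. Using exponentiation by squaring, this requires 4 multiplications. The key idea: if the exponent is even, square the half-power; if odd, multiply by the base once.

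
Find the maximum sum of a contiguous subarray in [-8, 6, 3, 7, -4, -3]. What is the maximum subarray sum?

Using Kadane's algorithm on [-8, 6, 3, 7, -4, -3]:

Scanning through the array:
Position 1 (value 6): max_ending_here = 6, max_so_far = 6
Position 2 (value 3): max_ending_here = 9, max_so_far = 9
Position 3 (value 7): max_ending_here = 16, max_so_far = 16
Position 4 (value -4): max_ending_here = 12, max_so_far = 16
Position 5 (value -3): max_ending_here = 9, max_so_far = 16

Maximum subarray: [6, 3, 7]
Maximum sum: 16

The maximum subarray is [6, 3, 7] with sum 16. This subarray runs from index 1 to index 3.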